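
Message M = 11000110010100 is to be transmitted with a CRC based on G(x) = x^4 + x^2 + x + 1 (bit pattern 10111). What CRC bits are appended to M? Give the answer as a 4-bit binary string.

Append 4 zeros: 110001100101000000. Divide by 10111 (XOR where the leading bit is 1):
  pos 0: 11000 XOR 10111 = 01111
  pos 1: 11111 XOR 10111 = 01000
  pos 2: 10001 XOR 10111 = 00110
  pos 4: 11000 XOR 10111 = 01111
  pos 5: 11111 XOR 10111 = 01000
  pos 6: 10000 XOR 10111 = 00111
  pos 8: 11110 XOR 10111 = 01001
  pos 9: 10010 XOR 10111 = 00101
  pos 11: 10100 XOR 10111 = 00011
Remainder (last 4 bits) = 1100. This is the CRC / FCS.

1100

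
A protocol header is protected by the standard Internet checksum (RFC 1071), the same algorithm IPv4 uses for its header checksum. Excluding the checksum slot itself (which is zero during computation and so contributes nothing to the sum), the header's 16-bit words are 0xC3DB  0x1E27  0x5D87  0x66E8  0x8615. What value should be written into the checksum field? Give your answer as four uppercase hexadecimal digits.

One's-complement addition (fold any carry out of bit 15 back into bit 0):
  0xC3DB + 0x1E27 = 0x0E202
  0xE202 + 0x5D87 = 0x13F89 → wrap carry → 0x3F8A
  0x3F8A + 0x66E8 = 0x0A672
  0xA672 + 0x8615 = 0x12C87 → wrap carry → 0x2C88
One's-complement sum = 0x2C88.
Checksum = ~0x2C88 & 0xFFFF = 0xD377.

D377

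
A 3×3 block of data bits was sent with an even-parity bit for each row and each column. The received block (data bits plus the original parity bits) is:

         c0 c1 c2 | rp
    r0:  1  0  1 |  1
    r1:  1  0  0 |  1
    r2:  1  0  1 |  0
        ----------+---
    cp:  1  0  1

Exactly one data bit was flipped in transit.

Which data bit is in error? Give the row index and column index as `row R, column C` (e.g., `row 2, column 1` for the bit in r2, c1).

row 0, column 2

Recompute each row's even parity and compare to rp:
  r0: data parity 0, sent rp 1 → mismatch
  r1: data parity 1, sent rp 1 → ok
  r2: data parity 0, sent rp 0 → ok
Recompute each column's even parity and compare to cp:
  c0: data parity 1, sent cp 1 → ok
  c1: data parity 0, sent cp 0 → ok
  c2: data parity 0, sent cp 1 → mismatch
Exactly one row (r0) and one column (c2) fail → the flipped bit is at their intersection.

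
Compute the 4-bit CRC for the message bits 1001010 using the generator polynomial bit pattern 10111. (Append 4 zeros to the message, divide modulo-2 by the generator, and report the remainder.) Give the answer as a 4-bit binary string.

0111

Append 4 zeros: 10010100000. Divide by 10111 (XOR where the leading bit is 1):
  pos 0: 10010 XOR 10111 = 00101
  pos 2: 10110 XOR 10111 = 00001
  pos 6: 10000 XOR 10111 = 00111
Remainder (last 4 bits) = 0111. This is the CRC / FCS.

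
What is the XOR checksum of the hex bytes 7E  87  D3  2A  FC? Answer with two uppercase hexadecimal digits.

FC

XOR the bytes together:
  start with 0x7E
  0x7E ⊕ 0x87 = 0xF9
  0xF9 ⊕ 0xD3 = 0x2A
  0x2A ⊕ 0x2A = 0x00
  0x00 ⊕ 0xFC = 0xFC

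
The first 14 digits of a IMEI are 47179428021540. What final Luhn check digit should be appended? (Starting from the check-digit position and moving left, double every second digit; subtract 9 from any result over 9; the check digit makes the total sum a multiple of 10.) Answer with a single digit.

Partial digits right→left: 0 4 5 1 2 0 8 2 4 9 7 1 7 4
Double every second digit counting from the check-digit position (so the 1st, 3rd, 5th, ... of the partial from the right).
  doubled (with −9 where >9): 0 1 4 7 8 5 5 → sum 30
  kept as-is: 4 1 0 2 9 1 4 → sum 21
Total = 30 + 21 = 51.
Check digit = (10 − (51 mod 10)) mod 10 = 9.

9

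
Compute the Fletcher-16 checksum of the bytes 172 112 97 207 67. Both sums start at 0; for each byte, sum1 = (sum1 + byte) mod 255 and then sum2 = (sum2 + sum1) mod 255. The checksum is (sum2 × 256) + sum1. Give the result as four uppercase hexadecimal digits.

2891

Running sums (mod 255):
  after byte 0 (172): sum1=172, sum2=172
  after byte 1 (112): sum1=29, sum2=201
  after byte 2 (97): sum1=126, sum2=72
  after byte 3 (207): sum1=78, sum2=150
  after byte 4 (67): sum1=145, sum2=40
Checksum = sum2·256 + sum1 = 40·256 + 145 = 10385 = 0x2891.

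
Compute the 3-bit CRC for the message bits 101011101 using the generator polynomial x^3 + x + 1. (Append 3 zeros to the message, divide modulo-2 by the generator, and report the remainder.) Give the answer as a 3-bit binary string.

010

Append 3 zeros: 101011101000. Divide by 1011 (XOR where the leading bit is 1):
  pos 0: 1010 XOR 1011 = 0001
  pos 3: 1111 XOR 1011 = 0100
  pos 4: 1000 XOR 1011 = 0011
  pos 6: 1110 XOR 1011 = 0101
  pos 7: 1010 XOR 1011 = 0001
Remainder (last 3 bits) = 010. This is the CRC / FCS.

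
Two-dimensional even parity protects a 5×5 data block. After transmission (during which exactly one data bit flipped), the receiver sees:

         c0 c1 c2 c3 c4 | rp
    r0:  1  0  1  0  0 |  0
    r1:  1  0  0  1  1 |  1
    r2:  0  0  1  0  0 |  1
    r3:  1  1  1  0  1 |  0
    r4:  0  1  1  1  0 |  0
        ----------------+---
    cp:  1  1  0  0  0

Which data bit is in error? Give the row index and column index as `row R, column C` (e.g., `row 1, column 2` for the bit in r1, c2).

Recompute each row's even parity and compare to rp:
  r0: data parity 0, sent rp 0 → ok
  r1: data parity 1, sent rp 1 → ok
  r2: data parity 1, sent rp 1 → ok
  r3: data parity 0, sent rp 0 → ok
  r4: data parity 1, sent rp 0 → mismatch
Recompute each column's even parity and compare to cp:
  c0: data parity 1, sent cp 1 → ok
  c1: data parity 0, sent cp 1 → mismatch
  c2: data parity 0, sent cp 0 → ok
  c3: data parity 0, sent cp 0 → ok
  c4: data parity 0, sent cp 0 → ok
Exactly one row (r4) and one column (c1) fail → the flipped bit is at their intersection.

row 4, column 1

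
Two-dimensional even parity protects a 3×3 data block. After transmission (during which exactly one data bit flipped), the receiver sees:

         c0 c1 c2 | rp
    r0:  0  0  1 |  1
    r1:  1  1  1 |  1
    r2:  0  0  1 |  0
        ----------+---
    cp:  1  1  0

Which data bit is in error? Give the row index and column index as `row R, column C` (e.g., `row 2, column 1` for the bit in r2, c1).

Recompute each row's even parity and compare to rp:
  r0: data parity 1, sent rp 1 → ok
  r1: data parity 1, sent rp 1 → ok
  r2: data parity 1, sent rp 0 → mismatch
Recompute each column's even parity and compare to cp:
  c0: data parity 1, sent cp 1 → ok
  c1: data parity 1, sent cp 1 → ok
  c2: data parity 1, sent cp 0 → mismatch
Exactly one row (r2) and one column (c2) fail → the flipped bit is at their intersection.

row 2, column 2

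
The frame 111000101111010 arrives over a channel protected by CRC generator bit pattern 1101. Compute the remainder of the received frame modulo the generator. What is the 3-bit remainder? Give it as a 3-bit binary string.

Modulo-2 division of 111000101111010 by 1101:
  pos 0: 1110 XOR 1101 = 0011
  pos 2: 1100 XOR 1101 = 0001
  pos 5: 1101 XOR 1101 = 0000
  pos 9: 1110 XOR 1101 = 0011
  pos 11: 1110 XOR 1101 = 0011
Remainder = 011 (nonzero — an error is detected).

011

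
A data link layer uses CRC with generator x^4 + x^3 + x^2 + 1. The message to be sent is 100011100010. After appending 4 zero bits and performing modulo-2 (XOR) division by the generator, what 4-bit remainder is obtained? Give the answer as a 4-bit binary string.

0100

Append 4 zeros: 1000111000100000. Divide by 11101 (XOR where the leading bit is 1):
  pos 0: 10001 XOR 11101 = 01100
  pos 1: 11001 XOR 11101 = 00100
  pos 3: 10010 XOR 11101 = 01111
  pos 4: 11110 XOR 11101 = 00011
  pos 7: 11010 XOR 11101 = 00111
  pos 9: 11100 XOR 11101 = 00001
Remainder (last 4 bits) = 0100. This is the CRC / FCS.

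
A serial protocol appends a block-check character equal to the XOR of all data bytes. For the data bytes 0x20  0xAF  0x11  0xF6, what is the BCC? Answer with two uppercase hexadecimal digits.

68

XOR the bytes together:
  start with 0x20
  0x20 ⊕ 0xAF = 0x8F
  0x8F ⊕ 0x11 = 0x9E
  0x9E ⊕ 0xF6 = 0x68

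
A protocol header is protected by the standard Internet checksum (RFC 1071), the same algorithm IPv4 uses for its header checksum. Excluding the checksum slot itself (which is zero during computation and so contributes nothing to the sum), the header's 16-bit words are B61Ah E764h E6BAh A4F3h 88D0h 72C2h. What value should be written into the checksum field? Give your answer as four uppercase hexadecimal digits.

One's-complement addition (fold any carry out of bit 15 back into bit 0):
  0xB61A + 0xE764 = 0x19D7E → wrap carry → 0x9D7F
  0x9D7F + 0xE6BA = 0x18439 → wrap carry → 0x843A
  0x843A + 0xA4F3 = 0x1292D → wrap carry → 0x292E
  0x292E + 0x88D0 = 0x0B1FE
  0xB1FE + 0x72C2 = 0x124C0 → wrap carry → 0x24C1
One's-complement sum = 0x24C1.
Checksum = ~0x24C1 & 0xFFFF = 0xDB3E.

DB3E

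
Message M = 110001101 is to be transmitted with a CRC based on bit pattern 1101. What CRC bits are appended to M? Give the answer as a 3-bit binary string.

010

Append 3 zeros: 110001101000. Divide by 1101 (XOR where the leading bit is 1):
  pos 0: 1100 XOR 1101 = 0001
  pos 3: 1011 XOR 1101 = 0110
  pos 4: 1100 XOR 1101 = 0001
  pos 7: 1100 XOR 1101 = 0001
Remainder (last 3 bits) = 010. This is the CRC / FCS.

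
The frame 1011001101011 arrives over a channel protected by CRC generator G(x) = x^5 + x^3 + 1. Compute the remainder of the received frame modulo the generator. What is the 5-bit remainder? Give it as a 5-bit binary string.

00000

Modulo-2 division of 1011001101011 by 101001:
  pos 0: 101100 XOR 101001 = 000101
  pos 3: 101110 XOR 101001 = 000111
  pos 6: 111101 XOR 101001 = 010100
  pos 7: 101001 XOR 101001 = 000000
Remainder = 00000 (zero — the frame passes the CRC check).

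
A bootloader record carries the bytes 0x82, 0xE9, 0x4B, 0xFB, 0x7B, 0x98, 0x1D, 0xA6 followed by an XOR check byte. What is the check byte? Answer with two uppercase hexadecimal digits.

XOR the bytes together:
  start with 0x82
  0x82 ⊕ 0xE9 = 0x6B
  0x6B ⊕ 0x4B = 0x20
  0x20 ⊕ 0xFB = 0xDB
  0xDB ⊕ 0x7B = 0xA0
  0xA0 ⊕ 0x98 = 0x38
  0x38 ⊕ 0x1D = 0x25
  0x25 ⊕ 0xA6 = 0x83

83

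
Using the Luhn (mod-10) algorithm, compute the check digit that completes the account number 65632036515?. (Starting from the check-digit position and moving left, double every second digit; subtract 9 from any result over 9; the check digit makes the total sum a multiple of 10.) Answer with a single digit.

7

Partial digits right→left: 5 1 5 6 3 0 2 3 6 5 6
Double every second digit counting from the check-digit position (so the 1st, 3rd, 5th, ... of the partial from the right).
  doubled (with −9 where >9): 1 1 6 4 3 3 → sum 18
  kept as-is: 1 6 0 3 5 → sum 15
Total = 18 + 15 = 33.
Check digit = (10 − (33 mod 10)) mod 10 = 7.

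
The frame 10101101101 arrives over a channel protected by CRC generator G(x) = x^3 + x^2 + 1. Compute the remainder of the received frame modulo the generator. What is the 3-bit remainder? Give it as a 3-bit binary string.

010

Modulo-2 division of 10101101101 by 1101:
  pos 0: 1010 XOR 1101 = 0111
  pos 1: 1111 XOR 1101 = 0010
  pos 3: 1010 XOR 1101 = 0111
  pos 4: 1111 XOR 1101 = 0010
  pos 6: 1010 XOR 1101 = 0111
  pos 7: 1111 XOR 1101 = 0010
Remainder = 010 (nonzero — an error is detected).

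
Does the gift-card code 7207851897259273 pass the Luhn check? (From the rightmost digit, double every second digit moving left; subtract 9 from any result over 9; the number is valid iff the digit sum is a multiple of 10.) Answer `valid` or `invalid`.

valid

From the right, keep odd positions and double even positions (subtract 9 from any doubled value over 9):
  doubled (positions 2,4,...): 5 9 4 9 2 7 0 5 → sum 41
  kept (positions 1,3,...): 3 2 5 7 8 5 7 2 → sum 39
Total = 80.
80 mod 10 = 0, so the number is valid.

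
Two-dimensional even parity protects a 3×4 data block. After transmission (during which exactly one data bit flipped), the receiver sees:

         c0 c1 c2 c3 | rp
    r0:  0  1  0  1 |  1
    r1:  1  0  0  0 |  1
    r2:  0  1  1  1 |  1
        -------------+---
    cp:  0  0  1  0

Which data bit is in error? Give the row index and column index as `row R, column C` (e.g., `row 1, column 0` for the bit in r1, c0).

row 0, column 0

Recompute each row's even parity and compare to rp:
  r0: data parity 0, sent rp 1 → mismatch
  r1: data parity 1, sent rp 1 → ok
  r2: data parity 1, sent rp 1 → ok
Recompute each column's even parity and compare to cp:
  c0: data parity 1, sent cp 0 → mismatch
  c1: data parity 0, sent cp 0 → ok
  c2: data parity 1, sent cp 1 → ok
  c3: data parity 0, sent cp 0 → ok
Exactly one row (r0) and one column (c0) fail → the flipped bit is at their intersection.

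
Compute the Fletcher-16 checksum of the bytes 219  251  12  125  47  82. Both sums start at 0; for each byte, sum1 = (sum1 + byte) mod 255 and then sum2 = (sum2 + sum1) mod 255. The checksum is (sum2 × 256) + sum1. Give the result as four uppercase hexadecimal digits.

6CE2

Running sums (mod 255):
  after byte 0 (219): sum1=219, sum2=219
  after byte 1 (251): sum1=215, sum2=179
  after byte 2 (12): sum1=227, sum2=151
  after byte 3 (125): sum1=97, sum2=248
  after byte 4 (47): sum1=144, sum2=137
  after byte 5 (82): sum1=226, sum2=108
Checksum = sum2·256 + sum1 = 108·256 + 226 = 27874 = 0x6CE2.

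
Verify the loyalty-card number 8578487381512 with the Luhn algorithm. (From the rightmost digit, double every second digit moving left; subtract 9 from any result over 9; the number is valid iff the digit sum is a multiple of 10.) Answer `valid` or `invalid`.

invalid

From the right, keep odd positions and double even positions (subtract 9 from any doubled value over 9):
  doubled (positions 2,4,...): 2 2 6 7 7 1 → sum 25
  kept (positions 1,3,...): 2 5 8 7 4 7 8 → sum 41
Total = 66.
66 mod 10 = 6, so the number is invalid.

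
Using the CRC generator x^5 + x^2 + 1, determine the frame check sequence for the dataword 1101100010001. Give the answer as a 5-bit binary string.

Append 5 zeros: 110110001000100000. Divide by 100101 (XOR where the leading bit is 1):
  pos 0: 110110 XOR 100101 = 010011
  pos 1: 100110 XOR 100101 = 000011
  pos 5: 110100 XOR 100101 = 010001
  pos 6: 100010 XOR 100101 = 000111
  pos 9: 111100 XOR 100101 = 011001
  pos 10: 110010 XOR 100101 = 010111
  pos 11: 101110 XOR 100101 = 001011
Remainder (last 5 bits) = 10110. This is the CRC / FCS.

10110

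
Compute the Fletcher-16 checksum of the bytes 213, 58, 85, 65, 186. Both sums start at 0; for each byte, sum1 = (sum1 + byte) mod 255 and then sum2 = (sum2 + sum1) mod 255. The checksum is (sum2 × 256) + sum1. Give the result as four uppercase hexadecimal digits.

5361

Running sums (mod 255):
  after byte 0 (213): sum1=213, sum2=213
  after byte 1 (58): sum1=16, sum2=229
  after byte 2 (85): sum1=101, sum2=75
  after byte 3 (65): sum1=166, sum2=241
  after byte 4 (186): sum1=97, sum2=83
Checksum = sum2·256 + sum1 = 83·256 + 97 = 21345 = 0x5361.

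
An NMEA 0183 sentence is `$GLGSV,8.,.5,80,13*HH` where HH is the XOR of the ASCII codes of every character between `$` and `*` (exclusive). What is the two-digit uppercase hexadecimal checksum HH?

4E

XOR the ASCII codes of the payload characters:
  'G' = 0x47 → acc = 0x47
  'L' = 0x4C → acc = 0x0B
  'G' = 0x47 → acc = 0x4C
  'S' = 0x53 → acc = 0x1F
  'V' = 0x56 → acc = 0x49
  ',' = 0x2C → acc = 0x65
  '8' = 0x38 → acc = 0x5D
  '.' = 0x2E → acc = 0x73
  ',' = 0x2C → acc = 0x5F
  '.' = 0x2E → acc = 0x71
  '5' = 0x35 → acc = 0x44
  ',' = 0x2C → acc = 0x68
  '8' = 0x38 → acc = 0x50
  '0' = 0x30 → acc = 0x60
  ',' = 0x2C → acc = 0x4C
  '1' = 0x31 → acc = 0x7D
  '3' = 0x33 → acc = 0x4E
Checksum = 0x4E.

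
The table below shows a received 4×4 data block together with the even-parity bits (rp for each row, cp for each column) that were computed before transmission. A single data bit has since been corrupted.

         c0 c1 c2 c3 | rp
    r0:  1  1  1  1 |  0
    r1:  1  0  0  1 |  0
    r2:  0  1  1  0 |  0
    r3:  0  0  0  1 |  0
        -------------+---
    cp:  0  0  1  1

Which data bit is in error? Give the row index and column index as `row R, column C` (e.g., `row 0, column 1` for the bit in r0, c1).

row 3, column 2

Recompute each row's even parity and compare to rp:
  r0: data parity 0, sent rp 0 → ok
  r1: data parity 0, sent rp 0 → ok
  r2: data parity 0, sent rp 0 → ok
  r3: data parity 1, sent rp 0 → mismatch
Recompute each column's even parity and compare to cp:
  c0: data parity 0, sent cp 0 → ok
  c1: data parity 0, sent cp 0 → ok
  c2: data parity 0, sent cp 1 → mismatch
  c3: data parity 1, sent cp 1 → ok
Exactly one row (r3) and one column (c2) fail → the flipped bit is at their intersection.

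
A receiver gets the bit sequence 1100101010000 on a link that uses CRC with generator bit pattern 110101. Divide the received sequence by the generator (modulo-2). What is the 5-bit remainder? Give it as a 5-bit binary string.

Modulo-2 division of 1100101010000 by 110101:
  pos 0: 110010 XOR 110101 = 000111
  pos 3: 111101 XOR 110101 = 001000
  pos 5: 100000 XOR 110101 = 010101
  pos 6: 101010 XOR 110101 = 011111
  pos 7: 111110 XOR 110101 = 001011
Remainder = 01011 (nonzero — an error is detected).

01011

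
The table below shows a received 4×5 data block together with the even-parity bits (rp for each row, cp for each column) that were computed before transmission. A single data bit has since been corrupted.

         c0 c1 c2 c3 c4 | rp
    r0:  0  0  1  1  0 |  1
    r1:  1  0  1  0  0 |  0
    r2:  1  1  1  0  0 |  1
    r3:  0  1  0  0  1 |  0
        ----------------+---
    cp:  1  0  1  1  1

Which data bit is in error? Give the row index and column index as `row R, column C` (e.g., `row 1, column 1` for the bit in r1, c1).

Recompute each row's even parity and compare to rp:
  r0: data parity 0, sent rp 1 → mismatch
  r1: data parity 0, sent rp 0 → ok
  r2: data parity 1, sent rp 1 → ok
  r3: data parity 0, sent rp 0 → ok
Recompute each column's even parity and compare to cp:
  c0: data parity 0, sent cp 1 → mismatch
  c1: data parity 0, sent cp 0 → ok
  c2: data parity 1, sent cp 1 → ok
  c3: data parity 1, sent cp 1 → ok
  c4: data parity 1, sent cp 1 → ok
Exactly one row (r0) and one column (c0) fail → the flipped bit is at their intersection.

row 0, column 0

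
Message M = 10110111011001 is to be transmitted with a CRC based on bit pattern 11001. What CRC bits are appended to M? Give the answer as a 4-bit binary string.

Append 4 zeros: 101101110110010000. Divide by 11001 (XOR where the leading bit is 1):
  pos 0: 10110 XOR 11001 = 01111
  pos 1: 11111 XOR 11001 = 00110
  pos 3: 11011 XOR 11001 = 00010
  pos 6: 10011 XOR 11001 = 01010
  pos 7: 10100 XOR 11001 = 01101
  pos 8: 11010 XOR 11001 = 00011
  pos 11: 11100 XOR 11001 = 00101
  pos 13: 10100 XOR 11001 = 01101
Remainder (last 4 bits) = 1101. This is the CRC / FCS.

1101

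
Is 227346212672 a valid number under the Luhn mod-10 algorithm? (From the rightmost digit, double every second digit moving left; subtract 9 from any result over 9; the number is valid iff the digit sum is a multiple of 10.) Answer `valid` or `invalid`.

valid

From the right, keep odd positions and double even positions (subtract 9 from any doubled value over 9):
  doubled (positions 2,4,...): 5 4 4 8 5 4 → sum 30
  kept (positions 1,3,...): 2 6 1 6 3 2 → sum 20
Total = 50.
50 mod 10 = 0, so the number is valid.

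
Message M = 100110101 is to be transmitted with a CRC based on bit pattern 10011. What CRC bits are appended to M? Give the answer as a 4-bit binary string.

Append 4 zeros: 1001101010000. Divide by 10011 (XOR where the leading bit is 1):
  pos 0: 10011 XOR 10011 = 00000
  pos 6: 10100 XOR 10011 = 00111
  pos 8: 11100 XOR 10011 = 01111
Remainder (last 4 bits) = 1111. This is the CRC / FCS.

1111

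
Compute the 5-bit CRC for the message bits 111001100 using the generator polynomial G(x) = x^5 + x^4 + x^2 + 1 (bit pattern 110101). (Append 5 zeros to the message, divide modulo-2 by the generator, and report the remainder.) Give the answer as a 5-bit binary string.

00010

Append 5 zeros: 11100110000000. Divide by 110101 (XOR where the leading bit is 1):
  pos 0: 111001 XOR 110101 = 001100
  pos 2: 110010 XOR 110101 = 000111
  pos 5: 111000 XOR 110101 = 001101
  pos 7: 110100 XOR 110101 = 000001
Remainder (last 5 bits) = 00010. This is the CRC / FCS.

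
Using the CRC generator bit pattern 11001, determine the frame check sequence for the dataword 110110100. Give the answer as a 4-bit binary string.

Append 4 zeros: 1101101000000. Divide by 11001 (XOR where the leading bit is 1):
  pos 0: 11011 XOR 11001 = 00010
  pos 3: 10010 XOR 11001 = 01011
  pos 4: 10110 XOR 11001 = 01111
  pos 5: 11110 XOR 11001 = 00111
  pos 7: 11100 XOR 11001 = 00101
Remainder (last 4 bits) = 1010. This is the CRC / FCS.

1010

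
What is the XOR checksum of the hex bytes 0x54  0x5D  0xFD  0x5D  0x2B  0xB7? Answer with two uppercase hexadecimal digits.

XOR the bytes together:
  start with 0x54
  0x54 ⊕ 0x5D = 0x09
  0x09 ⊕ 0xFD = 0xF4
  0xF4 ⊕ 0x5D = 0xA9
  0xA9 ⊕ 0x2B = 0x82
  0x82 ⊕ 0xB7 = 0x35

35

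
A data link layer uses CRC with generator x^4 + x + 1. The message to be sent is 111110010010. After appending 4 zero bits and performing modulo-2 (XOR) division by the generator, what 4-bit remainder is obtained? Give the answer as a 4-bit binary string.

0111

Append 4 zeros: 1111100100100000. Divide by 10011 (XOR where the leading bit is 1):
  pos 0: 11111 XOR 10011 = 01100
  pos 1: 11000 XOR 10011 = 01011
  pos 2: 10110 XOR 10011 = 00101
  pos 4: 10110 XOR 10011 = 00101
  pos 6: 10101 XOR 10011 = 00110
  pos 8: 11000 XOR 10011 = 01011
  pos 9: 10110 XOR 10011 = 00101
  pos 11: 10100 XOR 10011 = 00111
Remainder (last 4 bits) = 0111. This is the CRC / FCS.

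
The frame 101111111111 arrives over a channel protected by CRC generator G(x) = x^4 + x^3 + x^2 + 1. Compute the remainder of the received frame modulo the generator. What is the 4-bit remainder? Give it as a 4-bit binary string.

Modulo-2 division of 101111111111 by 11101:
  pos 0: 10111 XOR 11101 = 01010
  pos 1: 10101 XOR 11101 = 01000
  pos 2: 10001 XOR 11101 = 01100
  pos 3: 11001 XOR 11101 = 00100
  pos 5: 10011 XOR 11101 = 01110
  pos 6: 11101 XOR 11101 = 00000
Remainder = 0001 (nonzero — an error is detected).

0001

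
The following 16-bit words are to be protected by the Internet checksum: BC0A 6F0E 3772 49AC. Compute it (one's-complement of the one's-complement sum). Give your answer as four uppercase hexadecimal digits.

One's-complement addition (fold any carry out of bit 15 back into bit 0):
  0xBC0A + 0x6F0E = 0x12B18 → wrap carry → 0x2B19
  0x2B19 + 0x3772 = 0x0628B
  0x628B + 0x49AC = 0x0AC37
One's-complement sum = 0xAC37.
Checksum = ~0xAC37 & 0xFFFF = 0x53C8.

53C8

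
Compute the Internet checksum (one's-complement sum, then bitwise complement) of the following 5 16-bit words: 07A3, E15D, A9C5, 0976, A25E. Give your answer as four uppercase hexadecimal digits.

C164

One's-complement addition (fold any carry out of bit 15 back into bit 0):
  0x07A3 + 0xE15D = 0x0E900
  0xE900 + 0xA9C5 = 0x192C5 → wrap carry → 0x92C6
  0x92C6 + 0x0976 = 0x09C3C
  0x9C3C + 0xA25E = 0x13E9A → wrap carry → 0x3E9B
One's-complement sum = 0x3E9B.
Checksum = ~0x3E9B & 0xFFFF = 0xC164.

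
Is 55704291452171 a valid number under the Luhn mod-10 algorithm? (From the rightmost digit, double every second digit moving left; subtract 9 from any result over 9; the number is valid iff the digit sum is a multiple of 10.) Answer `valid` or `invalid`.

invalid

From the right, keep odd positions and double even positions (subtract 9 from any doubled value over 9):
  doubled (positions 2,4,...): 5 4 8 9 8 5 1 → sum 40
  kept (positions 1,3,...): 1 1 5 1 2 0 5 → sum 15
Total = 55.
55 mod 10 = 5, so the number is invalid.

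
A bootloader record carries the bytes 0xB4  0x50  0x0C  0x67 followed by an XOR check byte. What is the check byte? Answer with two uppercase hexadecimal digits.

XOR the bytes together:
  start with 0xB4
  0xB4 ⊕ 0x50 = 0xE4
  0xE4 ⊕ 0x0C = 0xE8
  0xE8 ⊕ 0x67 = 0x8F

8F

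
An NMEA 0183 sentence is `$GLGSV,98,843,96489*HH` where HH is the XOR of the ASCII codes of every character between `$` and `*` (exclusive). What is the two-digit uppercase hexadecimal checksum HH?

61

XOR the ASCII codes of the payload characters:
  'G' = 0x47 → acc = 0x47
  'L' = 0x4C → acc = 0x0B
  'G' = 0x47 → acc = 0x4C
  'S' = 0x53 → acc = 0x1F
  'V' = 0x56 → acc = 0x49
  ',' = 0x2C → acc = 0x65
  '9' = 0x39 → acc = 0x5C
  '8' = 0x38 → acc = 0x64
  ',' = 0x2C → acc = 0x48
  '8' = 0x38 → acc = 0x70
  '4' = 0x34 → acc = 0x44
  '3' = 0x33 → acc = 0x77
  ',' = 0x2C → acc = 0x5B
  '9' = 0x39 → acc = 0x62
  '6' = 0x36 → acc = 0x54
  '4' = 0x34 → acc = 0x60
  '8' = 0x38 → acc = 0x58
  '9' = 0x39 → acc = 0x61
Checksum = 0x61.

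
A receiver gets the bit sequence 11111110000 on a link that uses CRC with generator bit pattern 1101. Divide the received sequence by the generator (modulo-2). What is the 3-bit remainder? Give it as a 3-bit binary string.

000

Modulo-2 division of 11111110000 by 1101:
  pos 0: 1111 XOR 1101 = 0010
  pos 2: 1011 XOR 1101 = 0110
  pos 3: 1101 XOR 1101 = 0000
Remainder = 000 (zero — the frame passes the CRC check).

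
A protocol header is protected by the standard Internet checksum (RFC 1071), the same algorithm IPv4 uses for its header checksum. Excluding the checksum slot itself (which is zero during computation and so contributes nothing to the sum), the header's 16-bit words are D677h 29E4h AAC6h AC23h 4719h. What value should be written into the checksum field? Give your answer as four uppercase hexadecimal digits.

61A0

One's-complement addition (fold any carry out of bit 15 back into bit 0):
  0xD677 + 0x29E4 = 0x1005B → wrap carry → 0x005C
  0x005C + 0xAAC6 = 0x0AB22
  0xAB22 + 0xAC23 = 0x15745 → wrap carry → 0x5746
  0x5746 + 0x4719 = 0x09E5F
One's-complement sum = 0x9E5F.
Checksum = ~0x9E5F & 0xFFFF = 0x61A0.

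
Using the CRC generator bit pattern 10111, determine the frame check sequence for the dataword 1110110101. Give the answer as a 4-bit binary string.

1000

Append 4 zeros: 11101101010000. Divide by 10111 (XOR where the leading bit is 1):
  pos 0: 11101 XOR 10111 = 01010
  pos 1: 10101 XOR 10111 = 00010
  pos 4: 10010 XOR 10111 = 00101
  pos 6: 10110 XOR 10111 = 00001
Remainder (last 4 bits) = 1000. This is the CRC / FCS.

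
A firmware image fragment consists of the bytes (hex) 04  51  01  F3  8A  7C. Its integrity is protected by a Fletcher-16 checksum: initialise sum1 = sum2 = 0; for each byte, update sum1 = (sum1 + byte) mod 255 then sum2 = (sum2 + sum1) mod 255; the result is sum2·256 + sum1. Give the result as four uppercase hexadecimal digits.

2051

Running sums (mod 255):
  after byte 0 (04): sum1=4, sum2=4
  after byte 1 (51): sum1=85, sum2=89
  after byte 2 (01): sum1=86, sum2=175
  after byte 3 (F3): sum1=74, sum2=249
  after byte 4 (8A): sum1=212, sum2=206
  after byte 5 (7C): sum1=81, sum2=32
Checksum = sum2·256 + sum1 = 32·256 + 81 = 8273 = 0x2051.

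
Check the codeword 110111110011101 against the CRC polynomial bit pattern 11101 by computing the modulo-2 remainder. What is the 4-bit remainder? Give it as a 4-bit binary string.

Modulo-2 division of 110111110011101 by 11101:
  pos 0: 11011 XOR 11101 = 00110
  pos 2: 11011 XOR 11101 = 00110
  pos 4: 11010 XOR 11101 = 00111
  pos 6: 11101 XOR 11101 = 00000
Remainder = 1101 (nonzero — an error is detected).

1101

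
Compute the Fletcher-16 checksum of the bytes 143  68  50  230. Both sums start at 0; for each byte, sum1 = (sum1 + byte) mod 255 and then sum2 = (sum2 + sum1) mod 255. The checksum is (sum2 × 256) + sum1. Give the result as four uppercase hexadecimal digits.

56EC

Running sums (mod 255):
  after byte 0 (143): sum1=143, sum2=143
  after byte 1 (68): sum1=211, sum2=99
  after byte 2 (50): sum1=6, sum2=105
  after byte 3 (230): sum1=236, sum2=86
Checksum = sum2·256 + sum1 = 86·256 + 236 = 22252 = 0x56EC.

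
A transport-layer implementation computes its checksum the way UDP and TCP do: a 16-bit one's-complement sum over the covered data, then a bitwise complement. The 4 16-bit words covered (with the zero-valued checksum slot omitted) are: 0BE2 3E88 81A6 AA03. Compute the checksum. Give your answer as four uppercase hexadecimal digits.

One's-complement addition (fold any carry out of bit 15 back into bit 0):
  0x0BE2 + 0x3E88 = 0x04A6A
  0x4A6A + 0x81A6 = 0x0CC10
  0xCC10 + 0xAA03 = 0x17613 → wrap carry → 0x7614
One's-complement sum = 0x7614.
Checksum = ~0x7614 & 0xFFFF = 0x89EB.

89EB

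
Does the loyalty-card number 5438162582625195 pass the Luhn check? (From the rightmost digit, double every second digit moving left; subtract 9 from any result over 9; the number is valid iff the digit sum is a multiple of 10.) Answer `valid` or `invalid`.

invalid

From the right, keep odd positions and double even positions (subtract 9 from any doubled value over 9):
  doubled (positions 2,4,...): 9 1 3 7 4 2 6 1 → sum 33
  kept (positions 1,3,...): 5 1 2 2 5 6 8 4 → sum 33
Total = 66.
66 mod 10 = 6, so the number is invalid.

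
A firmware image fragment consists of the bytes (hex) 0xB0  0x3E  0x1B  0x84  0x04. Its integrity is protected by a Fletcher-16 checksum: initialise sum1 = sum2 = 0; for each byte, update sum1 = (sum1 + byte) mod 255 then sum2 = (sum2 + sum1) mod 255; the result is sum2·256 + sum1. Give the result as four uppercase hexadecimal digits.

Running sums (mod 255):
  after byte 0 (0xB0): sum1=176, sum2=176
  after byte 1 (0x3E): sum1=238, sum2=159
  after byte 2 (0x1B): sum1=10, sum2=169
  after byte 3 (0x84): sum1=142, sum2=56
  after byte 4 (0x04): sum1=146, sum2=202
Checksum = sum2·256 + sum1 = 202·256 + 146 = 51858 = 0xCA92.

CA92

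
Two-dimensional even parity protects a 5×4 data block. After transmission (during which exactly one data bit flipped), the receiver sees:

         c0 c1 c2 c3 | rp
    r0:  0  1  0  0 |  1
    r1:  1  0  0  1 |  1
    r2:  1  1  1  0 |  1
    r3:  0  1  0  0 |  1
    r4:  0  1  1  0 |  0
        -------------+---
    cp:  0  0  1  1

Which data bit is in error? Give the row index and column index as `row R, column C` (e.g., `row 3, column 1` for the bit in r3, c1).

row 1, column 2

Recompute each row's even parity and compare to rp:
  r0: data parity 1, sent rp 1 → ok
  r1: data parity 0, sent rp 1 → mismatch
  r2: data parity 1, sent rp 1 → ok
  r3: data parity 1, sent rp 1 → ok
  r4: data parity 0, sent rp 0 → ok
Recompute each column's even parity and compare to cp:
  c0: data parity 0, sent cp 0 → ok
  c1: data parity 0, sent cp 0 → ok
  c2: data parity 0, sent cp 1 → mismatch
  c3: data parity 1, sent cp 1 → ok
Exactly one row (r1) and one column (c2) fail → the flipped bit is at their intersection.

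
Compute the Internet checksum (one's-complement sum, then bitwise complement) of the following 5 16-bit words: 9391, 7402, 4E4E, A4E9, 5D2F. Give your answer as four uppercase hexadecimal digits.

One's-complement addition (fold any carry out of bit 15 back into bit 0):
  0x9391 + 0x7402 = 0x10793 → wrap carry → 0x0794
  0x0794 + 0x4E4E = 0x055E2
  0x55E2 + 0xA4E9 = 0x0FACB
  0xFACB + 0x5D2F = 0x157FA → wrap carry → 0x57FB
One's-complement sum = 0x57FB.
Checksum = ~0x57FB & 0xFFFF = 0xA804.

A804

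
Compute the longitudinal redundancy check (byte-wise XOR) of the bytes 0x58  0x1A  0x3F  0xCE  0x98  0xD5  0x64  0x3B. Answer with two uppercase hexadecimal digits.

A1

XOR the bytes together:
  start with 0x58
  0x58 ⊕ 0x1A = 0x42
  0x42 ⊕ 0x3F = 0x7D
  0x7D ⊕ 0xCE = 0xB3
  0xB3 ⊕ 0x98 = 0x2B
  0x2B ⊕ 0xD5 = 0xFE
  0xFE ⊕ 0x64 = 0x9A
  0x9A ⊕ 0x3B = 0xA1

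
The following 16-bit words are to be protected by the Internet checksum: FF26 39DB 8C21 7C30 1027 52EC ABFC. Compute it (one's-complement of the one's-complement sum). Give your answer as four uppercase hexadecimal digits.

One's-complement addition (fold any carry out of bit 15 back into bit 0):
  0xFF26 + 0x39DB = 0x13901 → wrap carry → 0x3902
  0x3902 + 0x8C21 = 0x0C523
  0xC523 + 0x7C30 = 0x14153 → wrap carry → 0x4154
  0x4154 + 0x1027 = 0x0517B
  0x517B + 0x52EC = 0x0A467
  0xA467 + 0xABFC = 0x15063 → wrap carry → 0x5064
One's-complement sum = 0x5064.
Checksum = ~0x5064 & 0xFFFF = 0xAF9B.

AF9B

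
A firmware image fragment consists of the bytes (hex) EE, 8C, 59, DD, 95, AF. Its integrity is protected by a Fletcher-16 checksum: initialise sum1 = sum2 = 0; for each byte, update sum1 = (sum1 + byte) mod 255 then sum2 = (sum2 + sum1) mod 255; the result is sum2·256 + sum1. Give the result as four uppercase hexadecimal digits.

Running sums (mod 255):
  after byte 0 (EE): sum1=238, sum2=238
  after byte 1 (8C): sum1=123, sum2=106
  after byte 2 (59): sum1=212, sum2=63
  after byte 3 (DD): sum1=178, sum2=241
  after byte 4 (95): sum1=72, sum2=58
  after byte 5 (AF): sum1=247, sum2=50
Checksum = sum2·256 + sum1 = 50·256 + 247 = 13047 = 0x32F7.

32F7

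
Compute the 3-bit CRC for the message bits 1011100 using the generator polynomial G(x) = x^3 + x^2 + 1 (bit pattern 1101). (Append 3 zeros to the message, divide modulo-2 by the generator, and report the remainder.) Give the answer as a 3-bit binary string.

000

Append 3 zeros: 1011100000. Divide by 1101 (XOR where the leading bit is 1):
  pos 0: 1011 XOR 1101 = 0110
  pos 1: 1101 XOR 1101 = 0000
Remainder (last 3 bits) = 000. This is the CRC / FCS.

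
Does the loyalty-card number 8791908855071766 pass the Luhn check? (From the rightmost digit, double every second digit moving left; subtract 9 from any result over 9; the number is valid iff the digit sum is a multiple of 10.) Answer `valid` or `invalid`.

invalid

From the right, keep odd positions and double even positions (subtract 9 from any doubled value over 9):
  doubled (positions 2,4,...): 3 2 0 1 7 9 9 7 → sum 38
  kept (positions 1,3,...): 6 7 7 5 8 0 1 7 → sum 41
Total = 79.
79 mod 10 = 9, so the number is invalid.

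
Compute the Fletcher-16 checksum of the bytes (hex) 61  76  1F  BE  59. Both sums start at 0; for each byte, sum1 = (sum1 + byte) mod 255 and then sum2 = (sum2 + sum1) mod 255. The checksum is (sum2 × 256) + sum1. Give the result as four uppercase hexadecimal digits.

F40F

Running sums (mod 255):
  after byte 0 (61): sum1=97, sum2=97
  after byte 1 (76): sum1=215, sum2=57
  after byte 2 (1F): sum1=246, sum2=48
  after byte 3 (BE): sum1=181, sum2=229
  after byte 4 (59): sum1=15, sum2=244
Checksum = sum2·256 + sum1 = 244·256 + 15 = 62479 = 0xF40F.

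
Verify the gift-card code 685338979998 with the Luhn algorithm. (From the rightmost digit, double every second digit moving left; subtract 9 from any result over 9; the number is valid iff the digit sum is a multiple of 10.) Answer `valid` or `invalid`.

valid

From the right, keep odd positions and double even positions (subtract 9 from any doubled value over 9):
  doubled (positions 2,4,...): 9 9 9 6 1 3 → sum 37
  kept (positions 1,3,...): 8 9 7 8 3 8 → sum 43
Total = 80.
80 mod 10 = 0, so the number is valid.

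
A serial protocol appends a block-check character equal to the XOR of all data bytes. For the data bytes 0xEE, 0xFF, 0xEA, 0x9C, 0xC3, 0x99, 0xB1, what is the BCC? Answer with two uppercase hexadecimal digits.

8C

XOR the bytes together:
  start with 0xEE
  0xEE ⊕ 0xFF = 0x11
  0x11 ⊕ 0xEA = 0xFB
  0xFB ⊕ 0x9C = 0x67
  0x67 ⊕ 0xC3 = 0xA4
  0xA4 ⊕ 0x99 = 0x3D
  0x3D ⊕ 0xB1 = 0x8C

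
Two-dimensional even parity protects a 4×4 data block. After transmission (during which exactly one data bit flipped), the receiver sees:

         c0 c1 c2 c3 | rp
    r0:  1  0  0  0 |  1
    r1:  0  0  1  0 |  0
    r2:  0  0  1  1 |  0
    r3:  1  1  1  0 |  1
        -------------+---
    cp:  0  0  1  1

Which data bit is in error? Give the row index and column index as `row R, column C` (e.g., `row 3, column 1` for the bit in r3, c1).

row 1, column 1

Recompute each row's even parity and compare to rp:
  r0: data parity 1, sent rp 1 → ok
  r1: data parity 1, sent rp 0 → mismatch
  r2: data parity 0, sent rp 0 → ok
  r3: data parity 1, sent rp 1 → ok
Recompute each column's even parity and compare to cp:
  c0: data parity 0, sent cp 0 → ok
  c1: data parity 1, sent cp 0 → mismatch
  c2: data parity 1, sent cp 1 → ok
  c3: data parity 1, sent cp 1 → ok
Exactly one row (r1) and one column (c1) fail → the flipped bit is at their intersection.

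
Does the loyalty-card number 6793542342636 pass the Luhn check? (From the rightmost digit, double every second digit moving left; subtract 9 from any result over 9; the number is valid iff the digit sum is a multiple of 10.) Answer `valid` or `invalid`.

invalid

From the right, keep odd positions and double even positions (subtract 9 from any doubled value over 9):
  doubled (positions 2,4,...): 6 4 6 8 6 5 → sum 35
  kept (positions 1,3,...): 6 6 4 2 5 9 6 → sum 38
Total = 73.
73 mod 10 = 3, so the number is invalid.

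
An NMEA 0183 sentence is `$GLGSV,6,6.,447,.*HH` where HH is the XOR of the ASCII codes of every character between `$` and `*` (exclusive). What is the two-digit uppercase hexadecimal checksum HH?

XOR the ASCII codes of the payload characters:
  'G' = 0x47 → acc = 0x47
  'L' = 0x4C → acc = 0x0B
  'G' = 0x47 → acc = 0x4C
  'S' = 0x53 → acc = 0x1F
  'V' = 0x56 → acc = 0x49
  ',' = 0x2C → acc = 0x65
  '6' = 0x36 → acc = 0x53
  ',' = 0x2C → acc = 0x7F
  '6' = 0x36 → acc = 0x49
  '.' = 0x2E → acc = 0x67
  ',' = 0x2C → acc = 0x4B
  '4' = 0x34 → acc = 0x7F
  '4' = 0x34 → acc = 0x4B
  '7' = 0x37 → acc = 0x7C
  ',' = 0x2C → acc = 0x50
  '.' = 0x2E → acc = 0x7E
Checksum = 0x7E.

7E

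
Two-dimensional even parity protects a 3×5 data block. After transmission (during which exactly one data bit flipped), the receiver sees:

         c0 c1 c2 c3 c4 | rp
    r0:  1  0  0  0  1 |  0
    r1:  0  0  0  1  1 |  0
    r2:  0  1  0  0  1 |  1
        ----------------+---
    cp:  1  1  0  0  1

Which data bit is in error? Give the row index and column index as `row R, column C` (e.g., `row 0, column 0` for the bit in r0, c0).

Recompute each row's even parity and compare to rp:
  r0: data parity 0, sent rp 0 → ok
  r1: data parity 0, sent rp 0 → ok
  r2: data parity 0, sent rp 1 → mismatch
Recompute each column's even parity and compare to cp:
  c0: data parity 1, sent cp 1 → ok
  c1: data parity 1, sent cp 1 → ok
  c2: data parity 0, sent cp 0 → ok
  c3: data parity 1, sent cp 0 → mismatch
  c4: data parity 1, sent cp 1 → ok
Exactly one row (r2) and one column (c3) fail → the flipped bit is at their intersection.

row 2, column 3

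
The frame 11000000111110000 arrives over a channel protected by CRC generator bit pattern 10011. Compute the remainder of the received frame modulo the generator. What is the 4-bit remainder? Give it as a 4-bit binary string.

Modulo-2 division of 11000000111110000 by 10011:
  pos 0: 11000 XOR 10011 = 01011
  pos 1: 10110 XOR 10011 = 00101
  pos 3: 10100 XOR 10011 = 00111
  pos 5: 11111 XOR 10011 = 01100
  pos 6: 11001 XOR 10011 = 01010
  pos 7: 10101 XOR 10011 = 00110
  pos 9: 11010 XOR 10011 = 01001
  pos 10: 10010 XOR 10011 = 00001
Remainder = 0100 (nonzero — an error is detected).

0100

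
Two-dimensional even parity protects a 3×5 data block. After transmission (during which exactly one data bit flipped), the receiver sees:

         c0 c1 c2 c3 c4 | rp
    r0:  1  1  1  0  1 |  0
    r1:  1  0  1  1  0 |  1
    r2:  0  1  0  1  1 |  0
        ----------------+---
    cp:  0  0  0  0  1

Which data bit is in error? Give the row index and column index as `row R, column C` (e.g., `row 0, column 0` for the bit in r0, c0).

row 2, column 4

Recompute each row's even parity and compare to rp:
  r0: data parity 0, sent rp 0 → ok
  r1: data parity 1, sent rp 1 → ok
  r2: data parity 1, sent rp 0 → mismatch
Recompute each column's even parity and compare to cp:
  c0: data parity 0, sent cp 0 → ok
  c1: data parity 0, sent cp 0 → ok
  c2: data parity 0, sent cp 0 → ok
  c3: data parity 0, sent cp 0 → ok
  c4: data parity 0, sent cp 1 → mismatch
Exactly one row (r2) and one column (c4) fail → the flipped bit is at their intersection.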